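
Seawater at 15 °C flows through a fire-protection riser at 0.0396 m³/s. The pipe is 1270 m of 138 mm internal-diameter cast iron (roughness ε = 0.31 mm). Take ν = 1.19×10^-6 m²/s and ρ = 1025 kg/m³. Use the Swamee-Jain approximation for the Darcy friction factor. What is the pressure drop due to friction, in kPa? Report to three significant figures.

V = 4Q/(πD²) = 4·0.0396/(π·0.138²) = 2.648 m/s
Re = VD/ν = 2.648·0.138/1.19×10^-6 = 3.07×10^5 → turbulent
ε/D = 0.31/138 = 0.00225
Swamee-Jain: f = 0.02485
h_f = f(L/D)V²/(2g) = 0.02485·(1270/0.138)·2.648²/(2·9.81) = 81.70 m
Δp = ρg·h_f = 1025·9.81·81.70 = 821.6 kPa

Δp ≈ 822 kPa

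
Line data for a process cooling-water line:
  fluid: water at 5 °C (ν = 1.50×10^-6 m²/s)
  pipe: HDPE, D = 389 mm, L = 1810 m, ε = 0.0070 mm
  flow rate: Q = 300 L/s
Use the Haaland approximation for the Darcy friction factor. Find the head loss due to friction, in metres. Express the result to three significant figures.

V = 4Q/(πD²) = 4·0.300/(π·0.389²) = 2.524 m/s
Re = VD/ν = 2.524·0.389/1.50×10^-6 = 6.55×10^5 → turbulent
ε/D = 0.0070/389 = 1.80×10^-5
Haaland: f = 0.01271
h_f = f(L/D)V²/(2g) = 0.01271·(1810/0.389)·2.524²/(2·9.81) = 19.21 m

h_f ≈ 19.2 m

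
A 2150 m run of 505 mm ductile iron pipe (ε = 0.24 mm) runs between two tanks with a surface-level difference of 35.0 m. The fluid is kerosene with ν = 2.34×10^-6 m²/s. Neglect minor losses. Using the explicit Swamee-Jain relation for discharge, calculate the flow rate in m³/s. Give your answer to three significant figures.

Q ≈ 0.612 m³/s

Swamee-Jain (Type II): Q = -0.965·√(gD⁵h_f/L)·ln[ε/(3.7D) + √(3.17ν²L/(gD³h_f))]
√(gD⁵h_f/L) = √(9.81·0.505⁵·35.0/2150) = 0.07242
ε/(3.7D) = 1.28×10^-4; √(3.17ν²L/(gD³h_f)) = 2.91×10^-5
Q = -0.965·0.07242·ln(1.575×10^-4) = 0.6120 m³/s
Check: V = 3.06 m/s, Re = 6.59×10^5, f = 0.01739, h_f = 35.2 m ≈ 35.0 m ✓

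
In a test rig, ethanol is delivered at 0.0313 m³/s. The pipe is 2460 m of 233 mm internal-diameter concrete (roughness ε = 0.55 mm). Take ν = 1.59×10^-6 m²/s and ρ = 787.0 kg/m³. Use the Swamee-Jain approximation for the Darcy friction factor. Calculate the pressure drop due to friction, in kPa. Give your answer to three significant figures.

Δp ≈ 58.5 kPa

V = 4Q/(πD²) = 4·0.0313/(π·0.233²) = 0.7341 m/s
Re = VD/ν = 0.7341·0.233/1.59×10^-6 = 1.08×10^5 → turbulent
ε/D = 0.55/233 = 0.00236
Swamee-Jain: f = 0.02614
h_f = f(L/D)V²/(2g) = 0.02614·(2460/0.233)·0.7341²/(2·9.81) = 7.580 m
Δp = ρg·h_f = 787.0·9.81·7.580 = 58.52 kPa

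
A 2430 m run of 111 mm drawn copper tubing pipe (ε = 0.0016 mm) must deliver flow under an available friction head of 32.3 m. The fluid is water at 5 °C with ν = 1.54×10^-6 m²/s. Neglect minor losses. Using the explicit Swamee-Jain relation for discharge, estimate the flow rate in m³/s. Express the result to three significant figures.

Swamee-Jain (Type II): Q = -0.965·√(gD⁵h_f/L)·ln[ε/(3.7D) + √(3.17ν²L/(gD³h_f))]
√(gD⁵h_f/L) = √(9.81·0.111⁵·32.3/2430) = 0.001482
ε/(3.7D) = 3.90×10^-6; √(3.17ν²L/(gD³h_f)) = 2.05×10^-4
Q = -0.965·0.001482·ln(2.092×10^-4) = 0.01212 m³/s
Check: V = 1.25 m/s, Re = 9.03×10^4, f = 0.01833, h_f = 32.1 m ≈ 32.3 m ✓

Q ≈ 0.0121 m³/s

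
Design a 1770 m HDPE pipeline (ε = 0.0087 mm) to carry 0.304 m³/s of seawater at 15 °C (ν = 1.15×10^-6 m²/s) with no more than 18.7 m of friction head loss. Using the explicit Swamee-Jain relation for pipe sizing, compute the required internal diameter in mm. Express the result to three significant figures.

Swamee-Jain (Type III): D = 0.66·[ε^1.25·(LQ²/(gh_f))^4.75 + ν·Q^9.4·(L/(gh_f))^5.2]^0.04
LQ²/(gh_f) = 0.8917; L/(gh_f) = 9.649
Term 1 = ε^1.25·(…)^4.75 = 2.74×10^-7; Term 2 = ν·Q^9.4·(…)^5.2 = 2.08×10^-6
D = 0.66·(2.74×10^-7 + 2.08×10^-6)^0.04 = 0.3930 m = 393 mm
Check: V = 2.51 m/s, Re = 8.56×10^5, f = 0.01239, h_f = 17.9 m ≈ 18.7 m ✓

D ≈ 393 mm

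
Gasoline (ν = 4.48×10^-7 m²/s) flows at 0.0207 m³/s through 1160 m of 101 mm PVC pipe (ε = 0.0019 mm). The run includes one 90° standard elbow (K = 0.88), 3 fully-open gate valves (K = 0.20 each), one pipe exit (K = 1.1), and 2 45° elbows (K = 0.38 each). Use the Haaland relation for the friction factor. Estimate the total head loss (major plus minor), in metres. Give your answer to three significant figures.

V = 4Q/(πD²) = 2.584 m/s; V²/2g = 0.3402 m
Re = 5.82×10^5, ε/D = 1.88×10^-5 → f = 0.01296 (Haaland)
Major: h_f = f(L/D)·V²/2g = 0.01296·11485·0.3402 = 50.64 m
Minor: ΣK = 3.34; h_m = ΣK·V²/2g = 1.136 m
Total H_L = 50.64 + 1.136 = 51.78 m

H_L ≈ 51.8 m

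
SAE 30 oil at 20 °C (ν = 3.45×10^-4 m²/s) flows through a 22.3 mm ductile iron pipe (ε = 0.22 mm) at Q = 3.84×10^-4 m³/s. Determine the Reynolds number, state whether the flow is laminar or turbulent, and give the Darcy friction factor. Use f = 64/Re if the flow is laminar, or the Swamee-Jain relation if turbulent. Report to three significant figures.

V = 4Q/(πD²) = 0.9832 m/s
Re = VD/ν = 0.9832·0.0223/3.45×10^-4 = 63.6
Re < 2300 → laminar → f = 64/Re = 1.007

Re ≈ 63.6; laminar; f = 64/Re ≈ 1.01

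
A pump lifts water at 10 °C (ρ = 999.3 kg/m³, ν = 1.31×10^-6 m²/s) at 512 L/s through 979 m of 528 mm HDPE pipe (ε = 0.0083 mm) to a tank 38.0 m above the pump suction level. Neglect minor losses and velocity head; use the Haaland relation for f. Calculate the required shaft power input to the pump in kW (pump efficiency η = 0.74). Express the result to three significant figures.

P_shaft ≈ 300 kW

V = 4Q/(πD²) = 2.338 m/s; Re = 9.42×10^5; ε/D = 1.57×10^-5; f = 0.01198
h_f = f(L/D)V²/2g = 6.192 m
Total head H = z + h_f = 38.0 + 6.192 = 44.19 m
P_hyd = ρgQH = 999.3·9.81·0.512·44.19 = 221.8 kW
P_shaft = P_hyd/η = 221.8/0.74 = 299.7 kW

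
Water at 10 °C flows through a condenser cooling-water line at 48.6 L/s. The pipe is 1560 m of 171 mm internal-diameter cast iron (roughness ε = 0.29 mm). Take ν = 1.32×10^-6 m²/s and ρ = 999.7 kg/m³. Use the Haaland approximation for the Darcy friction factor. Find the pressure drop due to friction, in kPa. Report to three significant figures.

V = 4Q/(πD²) = 4·0.0486/(π·0.171²) = 2.116 m/s
Re = VD/ν = 2.116·0.171/1.32×10^-6 = 2.74×10^5 → turbulent
ε/D = 0.29/171 = 0.00170
Haaland: f = 0.02312
h_f = f(L/D)V²/(2g) = 0.02312·(1560/0.171)·2.116²/(2·9.81) = 48.14 m
Δp = ρg·h_f = 999.7·9.81·48.14 = 472.1 kPa

Δp ≈ 472 kPa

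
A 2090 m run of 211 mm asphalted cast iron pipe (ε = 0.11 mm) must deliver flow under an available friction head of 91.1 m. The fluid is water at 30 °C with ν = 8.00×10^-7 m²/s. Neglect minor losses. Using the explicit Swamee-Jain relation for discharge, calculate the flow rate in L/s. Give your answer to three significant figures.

Q ≈ 113 L/s

Swamee-Jain (Type II): Q = -0.965·√(gD⁵h_f/L)·ln[ε/(3.7D) + √(3.17ν²L/(gD³h_f))]
√(gD⁵h_f/L) = √(9.81·0.211⁵·91.1/2090) = 0.01337
ε/(3.7D) = 1.41×10^-4; √(3.17ν²L/(gD³h_f)) = 2.25×10^-5
Q = -0.965·0.01337·ln(1.634×10^-4) = 0.1125 m³/s
Check: V = 3.22 m/s, Re = 8.49×10^5, f = 0.01753, h_f = 91.7 m ≈ 91.1 m ✓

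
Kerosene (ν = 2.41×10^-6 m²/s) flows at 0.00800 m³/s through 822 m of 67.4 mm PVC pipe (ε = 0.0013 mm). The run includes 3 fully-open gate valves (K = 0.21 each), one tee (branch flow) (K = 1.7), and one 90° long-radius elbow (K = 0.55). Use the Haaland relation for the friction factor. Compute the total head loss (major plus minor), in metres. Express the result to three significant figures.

V = 4Q/(πD²) = 2.242 m/s; V²/2g = 0.2562 m
Re = 6.27×10^4, ε/D = 1.93×10^-5 → f = 0.01975 (Haaland)
Major: h_f = f(L/D)·V²/2g = 0.01975·12196·0.2562 = 61.72 m
Minor: ΣK = 2.88; h_m = ΣK·V²/2g = 0.7380 m
Total H_L = 61.72 + 0.7380 = 62.46 m

H_L ≈ 62.5 m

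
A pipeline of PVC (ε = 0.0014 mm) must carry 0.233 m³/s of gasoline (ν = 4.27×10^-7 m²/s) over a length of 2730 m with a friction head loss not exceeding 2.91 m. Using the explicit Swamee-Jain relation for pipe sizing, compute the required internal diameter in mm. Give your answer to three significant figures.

Swamee-Jain (Type III): D = 0.66·[ε^1.25·(LQ²/(gh_f))^4.75 + ν·Q^9.4·(L/(gh_f))^5.2]^0.04
LQ²/(gh_f) = 5.192; L/(gh_f) = 95.63
Term 1 = ε^1.25·(…)^4.75 = 1.20×10^-4; Term 2 = ν·Q^9.4·(…)^5.2 = 0.00961
D = 0.66·(1.20×10^-4 + 0.00961)^0.04 = 0.5484 m = 548 mm
Check: V = 0.987 m/s, Re = 1.27×10^6, f = 0.01123, h_f = 2.77 m ≈ 2.91 m ✓

D ≈ 548 mm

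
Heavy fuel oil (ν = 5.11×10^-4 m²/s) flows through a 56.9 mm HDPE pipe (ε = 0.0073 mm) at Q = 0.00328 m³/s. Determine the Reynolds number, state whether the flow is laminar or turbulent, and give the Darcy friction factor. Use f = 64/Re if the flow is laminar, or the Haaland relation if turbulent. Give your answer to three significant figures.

V = 4Q/(πD²) = 1.290 m/s
Re = VD/ν = 1.290·0.0569/5.11×10^-4 = 144
Re < 2300 → laminar → f = 64/Re = 0.4456

Re ≈ 144; laminar; f = 64/Re ≈ 0.446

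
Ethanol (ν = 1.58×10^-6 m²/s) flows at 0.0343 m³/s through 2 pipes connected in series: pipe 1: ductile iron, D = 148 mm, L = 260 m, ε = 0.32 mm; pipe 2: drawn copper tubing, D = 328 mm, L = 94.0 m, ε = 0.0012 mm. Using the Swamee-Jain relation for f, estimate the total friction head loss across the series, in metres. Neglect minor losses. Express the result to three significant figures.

Pipe 1: V = 1.994 m/s, Re = 1.87×10^5, ε/D = 0.00216, f = 0.02500, h_1 = f(L/D)V²/2g = 8.897 m
Pipe 2: V = 0.4059 m/s, Re = 8.43×10^4, ε/D = 3.66×10^-6, f = 0.01854, h_2 = f(L/D)V²/2g = 0.04462 m
Series → Q common, losses add: H = Σh = 8.942 m

H ≈ 8.94 m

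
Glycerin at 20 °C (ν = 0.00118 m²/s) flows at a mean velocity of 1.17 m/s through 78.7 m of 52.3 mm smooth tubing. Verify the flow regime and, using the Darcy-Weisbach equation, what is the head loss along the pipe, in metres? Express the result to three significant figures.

Re = VD/ν = 1.17·0.05230/0.00118 = 51.9 → laminar (Re < 2300)
f = 64/Re = 1.234
h_f = f(L/D)V²/(2g) = 1.234·(78.7/0.05230)·1.17²/(2·9.81) = 129.6 m

h_f ≈ 130 m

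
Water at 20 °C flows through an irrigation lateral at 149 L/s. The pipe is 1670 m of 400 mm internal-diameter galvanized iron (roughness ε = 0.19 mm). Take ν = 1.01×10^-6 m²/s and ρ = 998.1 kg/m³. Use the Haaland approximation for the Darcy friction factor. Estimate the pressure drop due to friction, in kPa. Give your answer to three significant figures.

Δp ≈ 51.2 kPa

V = 4Q/(πD²) = 4·0.149/(π·0.400²) = 1.186 m/s
Re = VD/ν = 1.186·0.400/1.01×10^-6 = 4.70×10^5 → turbulent
ε/D = 0.19/400 = 4.75×10^-4
Haaland: f = 0.01747
h_f = f(L/D)V²/(2g) = 0.01747·(1670/0.400)·1.186²/(2·9.81) = 5.226 m
Δp = ρg·h_f = 998.1·9.81·5.226 = 51.17 kPa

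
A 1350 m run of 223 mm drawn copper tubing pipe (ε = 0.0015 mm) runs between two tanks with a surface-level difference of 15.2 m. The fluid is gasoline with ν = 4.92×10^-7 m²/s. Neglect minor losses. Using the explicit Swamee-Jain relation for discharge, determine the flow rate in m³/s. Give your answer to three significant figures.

Q ≈ 0.0793 m³/s

Swamee-Jain (Type II): Q = -0.965·√(gD⁵h_f/L)·ln[ε/(3.7D) + √(3.17ν²L/(gD³h_f))]
√(gD⁵h_f/L) = √(9.81·0.223⁵·15.2/1350) = 0.007805
ε/(3.7D) = 1.82×10^-6; √(3.17ν²L/(gD³h_f)) = 2.50×10^-5
Q = -0.965·0.007805·ln(2.685×10^-5) = 0.07927 m³/s
Check: V = 2.03 m/s, Re = 9.20×10^5, f = 0.01193, h_f = 15.2 m ≈ 15.2 m ✓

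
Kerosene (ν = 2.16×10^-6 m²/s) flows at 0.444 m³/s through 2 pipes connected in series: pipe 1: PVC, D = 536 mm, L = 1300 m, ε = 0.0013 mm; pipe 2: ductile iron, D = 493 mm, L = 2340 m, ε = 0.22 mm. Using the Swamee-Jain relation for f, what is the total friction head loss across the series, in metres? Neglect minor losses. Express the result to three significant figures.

Pipe 1: V = 1.968 m/s, Re = 4.88×10^5, ε/D = 2.43×10^-6, f = 0.01319, h_1 = f(L/D)V²/2g = 6.311 m
Pipe 2: V = 2.326 m/s, Re = 5.31×10^5, ε/D = 4.46×10^-4, f = 0.01738, h_2 = f(L/D)V²/2g = 22.74 m
Series → Q common, losses add: H = Σh = 29.05 m

H ≈ 29.1 m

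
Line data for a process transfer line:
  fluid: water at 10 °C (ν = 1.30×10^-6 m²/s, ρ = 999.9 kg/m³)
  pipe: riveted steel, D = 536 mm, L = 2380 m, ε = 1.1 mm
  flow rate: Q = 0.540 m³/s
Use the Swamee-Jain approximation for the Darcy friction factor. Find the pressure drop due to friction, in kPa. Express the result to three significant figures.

V = 4Q/(πD²) = 4·0.540/(π·0.536²) = 2.393 m/s
Re = VD/ν = 2.393·0.536/1.30×10^-6 = 9.87×10^5 → turbulent
ε/D = 1.1/536 = 0.00205
Swamee-Jain: f = 0.02384
h_f = f(L/D)V²/(2g) = 0.02384·(2380/0.536)·2.393²/(2·9.81) = 30.90 m
Δp = ρg·h_f = 999.9·9.81·30.90 = 303.1 kPa

Δp ≈ 303 kPa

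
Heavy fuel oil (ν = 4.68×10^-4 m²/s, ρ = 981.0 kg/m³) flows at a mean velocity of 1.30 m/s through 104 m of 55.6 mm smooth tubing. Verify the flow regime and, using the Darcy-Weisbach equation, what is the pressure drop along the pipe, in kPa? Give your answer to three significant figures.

Re = VD/ν = 1.30·0.05560/4.68×10^-4 = 154 → laminar (Re < 2300)
f = 64/Re = 0.4144
h_f = f(L/D)V²/(2g) = 0.4144·(104/0.05560)·1.30²/(2·9.81) = 66.77 m
Δp = ρg·h_f = 981.0·9.81·66.77 = 642.5 kPa

Δp ≈ 643 kPa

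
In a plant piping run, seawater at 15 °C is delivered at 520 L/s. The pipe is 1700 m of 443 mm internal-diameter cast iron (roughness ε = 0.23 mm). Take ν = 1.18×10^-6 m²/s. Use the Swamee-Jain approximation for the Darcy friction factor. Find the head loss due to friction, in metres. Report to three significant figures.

h_f ≈ 38.6 m

V = 4Q/(πD²) = 4·0.520/(π·0.443²) = 3.374 m/s
Re = VD/ν = 3.374·0.443/1.18×10^-6 = 1.27×10^6 → turbulent
ε/D = 0.23/443 = 5.19×10^-4
Swamee-Jain: f = 0.01732
h_f = f(L/D)V²/(2g) = 0.01732·(1700/0.443)·3.374²/(2·9.81) = 38.56 m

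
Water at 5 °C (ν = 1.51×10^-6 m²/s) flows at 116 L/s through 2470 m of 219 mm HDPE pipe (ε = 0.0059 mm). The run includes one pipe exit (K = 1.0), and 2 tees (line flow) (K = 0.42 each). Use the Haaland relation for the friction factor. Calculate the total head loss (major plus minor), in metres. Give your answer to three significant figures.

V = 4Q/(πD²) = 3.079 m/s; V²/2g = 0.4833 m
Re = 4.47×10^5, ε/D = 2.69×10^-5 → f = 0.01363 (Haaland)
Major: h_f = f(L/D)·V²/2g = 0.01363·11279·0.4833 = 74.30 m
Minor: ΣK = 1.84; h_m = ΣK·V²/2g = 0.8894 m
Total H_L = 74.30 + 0.8894 = 75.19 m

H_L ≈ 75.2 m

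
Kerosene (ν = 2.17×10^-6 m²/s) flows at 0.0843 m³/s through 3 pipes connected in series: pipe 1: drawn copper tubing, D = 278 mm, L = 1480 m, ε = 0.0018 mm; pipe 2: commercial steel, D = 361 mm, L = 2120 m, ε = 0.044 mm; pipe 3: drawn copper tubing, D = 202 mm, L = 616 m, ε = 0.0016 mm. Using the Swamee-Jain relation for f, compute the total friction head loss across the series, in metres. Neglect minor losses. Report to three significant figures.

H ≈ 28.1 m

Pipe 1: V = 1.389 m/s, Re = 1.78×10^5, ε/D = 6.47×10^-6, f = 0.01595, h_1 = f(L/D)V²/2g = 8.347 m
Pipe 2: V = 0.8236 m/s, Re = 1.37×10^5, ε/D = 1.22×10^-4, f = 0.01759, h_2 = f(L/D)V²/2g = 3.571 m
Pipe 3: V = 2.630 m/s, Re = 2.45×10^5, ε/D = 7.92×10^-6, f = 0.01502, h_3 = f(L/D)V²/2g = 16.15 m
Series → Q common, losses add: H = Σh = 28.07 m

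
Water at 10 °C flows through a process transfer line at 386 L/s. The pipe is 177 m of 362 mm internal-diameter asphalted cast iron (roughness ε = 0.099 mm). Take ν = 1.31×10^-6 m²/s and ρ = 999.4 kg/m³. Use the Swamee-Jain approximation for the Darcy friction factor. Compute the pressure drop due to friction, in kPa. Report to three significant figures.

Δp ≈ 53.2 kPa

V = 4Q/(πD²) = 4·0.386/(π·0.362²) = 3.750 m/s
Re = VD/ν = 3.750·0.362/1.31×10^-6 = 1.04×10^6 → turbulent
ε/D = 0.099/362 = 2.73×10^-4
Swamee-Jain: f = 0.01549
h_f = f(L/D)V²/(2g) = 0.01549·(177/0.362)·3.750²/(2·9.81) = 5.429 m
Δp = ρg·h_f = 999.4·9.81·5.429 = 53.23 kPa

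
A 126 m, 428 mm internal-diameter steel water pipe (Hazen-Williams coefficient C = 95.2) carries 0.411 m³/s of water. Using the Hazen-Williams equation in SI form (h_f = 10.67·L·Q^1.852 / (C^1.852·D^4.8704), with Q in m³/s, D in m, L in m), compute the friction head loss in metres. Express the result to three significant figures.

h_f ≈ 3.50 m

h_f = 10.67·126·0.411^1.852 / (95.2^1.852·0.428^4.8704) = 3.499 m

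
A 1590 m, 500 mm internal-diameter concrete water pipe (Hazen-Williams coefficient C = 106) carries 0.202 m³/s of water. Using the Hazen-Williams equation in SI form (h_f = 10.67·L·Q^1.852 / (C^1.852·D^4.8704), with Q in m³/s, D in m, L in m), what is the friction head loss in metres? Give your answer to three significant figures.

h_f ≈ 4.55 m

h_f = 10.67·1590·0.202^1.852 / (106^1.852·0.500^4.8704) = 4.553 m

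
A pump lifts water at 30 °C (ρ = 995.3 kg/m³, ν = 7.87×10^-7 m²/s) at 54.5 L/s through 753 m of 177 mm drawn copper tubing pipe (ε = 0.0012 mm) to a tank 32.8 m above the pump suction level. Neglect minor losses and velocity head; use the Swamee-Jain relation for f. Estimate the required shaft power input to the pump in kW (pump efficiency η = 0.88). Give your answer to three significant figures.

P_shaft ≈ 28.3 kW

V = 4Q/(πD²) = 2.215 m/s; Re = 4.98×10^5; ε/D = 6.78×10^-6; f = 0.01321
h_f = f(L/D)V²/2g = 14.05 m
Total head H = z + h_f = 32.8 + 14.05 = 46.85 m
P_hyd = ρgQH = 995.3·9.81·0.0545·46.85 = 24.93 kW
P_shaft = P_hyd/η = 24.93/0.88 = 28.33 kW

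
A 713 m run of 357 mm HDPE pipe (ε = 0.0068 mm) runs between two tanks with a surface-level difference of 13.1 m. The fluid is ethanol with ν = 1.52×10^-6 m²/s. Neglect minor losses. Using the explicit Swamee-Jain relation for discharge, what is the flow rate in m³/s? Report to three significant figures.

Swamee-Jain (Type II): Q = -0.965·√(gD⁵h_f/L)·ln[ε/(3.7D) + √(3.17ν²L/(gD³h_f))]
√(gD⁵h_f/L) = √(9.81·0.357⁵·13.1/713) = 0.03233
ε/(3.7D) = 5.15×10^-6; √(3.17ν²L/(gD³h_f)) = 2.99×10^-5
Q = -0.965·0.03233·ln(3.503×10^-5) = 0.3201 m³/s
Check: V = 3.20 m/s, Re = 7.51×10^5, f = 0.01257, h_f = 13.1 m ≈ 13.1 m ✓

Q ≈ 0.320 m³/s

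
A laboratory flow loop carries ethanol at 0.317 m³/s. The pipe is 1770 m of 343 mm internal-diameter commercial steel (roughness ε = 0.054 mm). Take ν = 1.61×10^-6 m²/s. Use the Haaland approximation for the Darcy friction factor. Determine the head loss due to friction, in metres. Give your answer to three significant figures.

V = 4Q/(πD²) = 4·0.317/(π·0.343²) = 3.431 m/s
Re = VD/ν = 3.431·0.343/1.61×10^-6 = 7.31×10^5 → turbulent
ε/D = 0.054/343 = 1.57×10^-4
Haaland: f = 0.01440
h_f = f(L/D)V²/(2g) = 0.01440·(1770/0.343)·3.431²/(2·9.81) = 44.59 m

h_f ≈ 44.6 m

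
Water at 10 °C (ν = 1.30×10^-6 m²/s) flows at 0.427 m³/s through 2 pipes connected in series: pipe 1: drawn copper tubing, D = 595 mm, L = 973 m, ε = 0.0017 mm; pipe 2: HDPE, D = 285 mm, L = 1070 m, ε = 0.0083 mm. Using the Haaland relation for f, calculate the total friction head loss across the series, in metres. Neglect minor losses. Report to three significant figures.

H ≈ 102 m

Pipe 1: V = 1.536 m/s, Re = 7.03×10^5, ε/D = 2.86×10^-6, f = 0.01234, h_1 = f(L/D)V²/2g = 2.426 m
Pipe 2: V = 6.693 m/s, Re = 1.47×10^6, ε/D = 2.91×10^-5, f = 0.01158, h_2 = f(L/D)V²/2g = 99.24 m
Series → Q common, losses add: H = Σh = 101.7 m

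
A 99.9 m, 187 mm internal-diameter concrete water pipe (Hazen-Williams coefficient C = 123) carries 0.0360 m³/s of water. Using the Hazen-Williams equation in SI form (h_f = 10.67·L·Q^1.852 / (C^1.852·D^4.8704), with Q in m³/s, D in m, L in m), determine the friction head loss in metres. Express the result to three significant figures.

h_f = 10.67·99.9·0.0360^1.852 / (123^1.852·0.187^4.8704) = 1.071 m

h_f ≈ 1.07 m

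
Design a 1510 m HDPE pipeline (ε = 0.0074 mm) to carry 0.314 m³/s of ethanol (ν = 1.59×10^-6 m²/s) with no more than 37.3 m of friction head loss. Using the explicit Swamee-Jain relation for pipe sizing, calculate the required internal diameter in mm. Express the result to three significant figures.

Swamee-Jain (Type III): D = 0.66·[ε^1.25·(LQ²/(gh_f))^4.75 + ν·Q^9.4·(L/(gh_f))^5.2]^0.04
LQ²/(gh_f) = 0.4069; L/(gh_f) = 4.127
Term 1 = ε^1.25·(…)^4.75 = 5.39×10^-9; Term 2 = ν·Q^9.4·(…)^5.2 = 4.72×10^-8
D = 0.66·(5.39×10^-9 + 4.72×10^-8)^0.04 = 0.3376 m = 338 mm
Check: V = 3.51 m/s, Re = 7.45×10^5, f = 0.01264, h_f = 35.5 m ≈ 37.3 m ✓

D ≈ 338 mm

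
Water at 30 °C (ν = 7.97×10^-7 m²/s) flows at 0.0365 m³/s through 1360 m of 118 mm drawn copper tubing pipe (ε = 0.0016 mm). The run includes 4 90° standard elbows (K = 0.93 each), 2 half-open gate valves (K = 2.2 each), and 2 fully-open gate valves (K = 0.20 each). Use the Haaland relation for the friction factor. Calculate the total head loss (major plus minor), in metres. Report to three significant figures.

V = 4Q/(πD²) = 3.338 m/s; V²/2g = 0.5678 m
Re = 4.94×10^5, ε/D = 1.36×10^-5 → f = 0.01325 (Haaland)
Major: h_f = f(L/D)·V²/2g = 0.01325·11525·0.5678 = 86.68 m
Minor: ΣK = 8.52; h_m = ΣK·V²/2g = 4.837 m
Total H_L = 86.68 + 4.837 = 91.52 m

H_L ≈ 91.5 m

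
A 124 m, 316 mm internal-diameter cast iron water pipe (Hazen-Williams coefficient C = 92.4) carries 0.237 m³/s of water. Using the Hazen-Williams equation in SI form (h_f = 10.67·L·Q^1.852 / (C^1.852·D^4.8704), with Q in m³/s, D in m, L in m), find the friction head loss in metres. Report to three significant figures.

h_f ≈ 5.75 m

h_f = 10.67·124·0.237^1.852 / (92.4^1.852·0.316^4.8704) = 5.753 m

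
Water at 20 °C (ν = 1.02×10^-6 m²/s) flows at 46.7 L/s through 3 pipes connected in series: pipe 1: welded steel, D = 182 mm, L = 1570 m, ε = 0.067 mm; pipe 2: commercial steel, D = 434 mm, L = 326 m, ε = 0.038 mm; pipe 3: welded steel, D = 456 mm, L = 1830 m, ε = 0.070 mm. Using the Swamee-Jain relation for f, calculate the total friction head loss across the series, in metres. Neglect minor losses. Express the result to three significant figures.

H ≈ 25.1 m

Pipe 1: V = 1.795 m/s, Re = 3.20×10^5, ε/D = 3.68×10^-4, f = 0.01743, h_1 = f(L/D)V²/2g = 24.69 m
Pipe 2: V = 0.3157 m/s, Re = 1.34×10^5, ε/D = 8.76×10^-5, f = 0.01742, h_2 = f(L/D)V²/2g = 0.06647 m
Pipe 3: V = 0.2860 m/s, Re = 1.28×10^5, ε/D = 1.54×10^-4, f = 0.01799, h_3 = f(L/D)V²/2g = 0.3008 m
Series → Q common, losses add: H = Σh = 25.06 m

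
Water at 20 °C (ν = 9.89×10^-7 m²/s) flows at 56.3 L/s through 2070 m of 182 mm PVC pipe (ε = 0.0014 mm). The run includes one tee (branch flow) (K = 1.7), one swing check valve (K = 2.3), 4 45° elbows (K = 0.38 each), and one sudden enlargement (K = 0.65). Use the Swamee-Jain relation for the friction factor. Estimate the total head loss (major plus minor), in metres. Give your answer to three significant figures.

V = 4Q/(πD²) = 2.164 m/s; V²/2g = 0.2387 m
Re = 3.98×10^5, ε/D = 7.69×10^-6 → f = 0.01375 (Swamee-Jain)
Major: h_f = f(L/D)·V²/2g = 0.01375·11374·0.2387 = 37.32 m
Minor: ΣK = 6.17; h_m = ΣK·V²/2g = 1.473 m
Total H_L = 37.32 + 1.473 = 38.80 m

H_L ≈ 38.8 m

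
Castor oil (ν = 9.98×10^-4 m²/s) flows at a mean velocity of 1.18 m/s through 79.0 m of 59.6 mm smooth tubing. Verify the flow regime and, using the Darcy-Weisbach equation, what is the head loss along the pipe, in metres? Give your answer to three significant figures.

h_f ≈ 85.4 m

Re = VD/ν = 1.18·0.05960/9.98×10^-4 = 70.5 → laminar (Re < 2300)
f = 64/Re = 0.9082
h_f = f(L/D)V²/(2g) = 0.9082·(79.0/0.05960)·1.18²/(2·9.81) = 85.43 m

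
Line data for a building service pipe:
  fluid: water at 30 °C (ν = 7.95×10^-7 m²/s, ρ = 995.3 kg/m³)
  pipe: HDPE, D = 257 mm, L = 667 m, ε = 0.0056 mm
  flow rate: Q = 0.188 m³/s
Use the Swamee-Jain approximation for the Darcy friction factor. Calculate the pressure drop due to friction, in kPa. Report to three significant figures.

V = 4Q/(πD²) = 4·0.188/(π·0.257²) = 3.624 m/s
Re = VD/ν = 3.624·0.257/7.95×10^-7 = 1.17×10^6 → turbulent
ε/D = 0.0056/257 = 2.18×10^-5
Swamee-Jain: f = 0.01187
h_f = f(L/D)V²/(2g) = 0.01187·(667/0.257)·3.624²/(2·9.81) = 20.62 m
Δp = ρg·h_f = 995.3·9.81·20.62 = 201.3 kPa

Δp ≈ 201 kPa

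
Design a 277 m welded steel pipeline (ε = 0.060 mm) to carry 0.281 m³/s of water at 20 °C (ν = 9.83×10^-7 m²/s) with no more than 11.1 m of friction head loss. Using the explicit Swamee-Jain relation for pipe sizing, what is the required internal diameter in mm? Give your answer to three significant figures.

Swamee-Jain (Type III): D = 0.66·[ε^1.25·(LQ²/(gh_f))^4.75 + ν·Q^9.4·(L/(gh_f))^5.2]^0.04
LQ²/(gh_f) = 0.2009; L/(gh_f) = 2.544
Term 1 = ε^1.25·(…)^4.75 = 2.58×10^-9; Term 2 = ν·Q^9.4·(…)^5.2 = 8.30×10^-10
D = 0.66·(2.58×10^-9 + 8.30×10^-10)^0.04 = 0.3026 m = 303 mm
Check: V = 3.91 m/s, Re = 1.20×10^6, f = 0.01461, h_f = 10.4 m ≈ 11.1 m ✓

D ≈ 303 mm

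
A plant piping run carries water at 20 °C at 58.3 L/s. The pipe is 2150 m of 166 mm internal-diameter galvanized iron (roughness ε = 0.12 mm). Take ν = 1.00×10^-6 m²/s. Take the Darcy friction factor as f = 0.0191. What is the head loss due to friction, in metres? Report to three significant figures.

h_f ≈ 91.5 m

V = 4Q/(πD²) = 4·0.0583/(π·0.166²) = 2.694 m/s
h_f = f(L/D)V²/(2g) = 0.01910·(2150/0.166)·2.694²/(2·9.81) = 91.49 m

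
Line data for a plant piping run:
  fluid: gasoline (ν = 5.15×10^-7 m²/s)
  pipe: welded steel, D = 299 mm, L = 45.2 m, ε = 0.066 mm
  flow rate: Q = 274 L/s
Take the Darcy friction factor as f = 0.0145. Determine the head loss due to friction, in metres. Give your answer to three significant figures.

V = 4Q/(πD²) = 4·0.274/(π·0.299²) = 3.902 m/s
h_f = f(L/D)V²/(2g) = 0.01450·(45.2/0.299)·3.902²/(2·9.81) = 1.701 m

h_f ≈ 1.70 m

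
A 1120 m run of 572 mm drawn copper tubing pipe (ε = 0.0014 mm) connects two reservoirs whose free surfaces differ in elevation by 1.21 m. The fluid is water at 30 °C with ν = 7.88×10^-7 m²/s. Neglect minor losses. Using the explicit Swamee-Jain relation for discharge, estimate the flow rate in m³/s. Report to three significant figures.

Q ≈ 0.254 m³/s

Swamee-Jain (Type II): Q = -0.965·√(gD⁵h_f/L)·ln[ε/(3.7D) + √(3.17ν²L/(gD³h_f))]
√(gD⁵h_f/L) = √(9.81·0.572⁵·1.21/1120) = 0.02547
ε/(3.7D) = 6.62×10^-7; √(3.17ν²L/(gD³h_f)) = 3.15×10^-5
Q = -0.965·0.02547·ln(3.216×10^-5) = 0.2543 m³/s
Check: V = 0.990 m/s, Re = 7.18×10^5, f = 0.01233, h_f = 1.21 m ≈ 1.21 m ✓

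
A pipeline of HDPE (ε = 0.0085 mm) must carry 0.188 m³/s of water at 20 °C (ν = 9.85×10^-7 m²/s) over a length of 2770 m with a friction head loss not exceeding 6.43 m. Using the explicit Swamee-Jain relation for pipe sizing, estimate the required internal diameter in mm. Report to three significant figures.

D ≈ 446 mm

Swamee-Jain (Type III): D = 0.66·[ε^1.25·(LQ²/(gh_f))^4.75 + ν·Q^9.4·(L/(gh_f))^5.2]^0.04
LQ²/(gh_f) = 1.552; L/(gh_f) = 43.91
Term 1 = ε^1.25·(…)^4.75 = 3.70×10^-6; Term 2 = ν·Q^9.4·(…)^5.2 = 5.15×10^-5
D = 0.66·(3.70×10^-6 + 5.15×10^-5)^0.04 = 0.4459 m = 446 mm
Check: V = 1.20 m/s, Re = 5.45×10^5, f = 0.01321, h_f = 6.06 m ≈ 6.43 m ✓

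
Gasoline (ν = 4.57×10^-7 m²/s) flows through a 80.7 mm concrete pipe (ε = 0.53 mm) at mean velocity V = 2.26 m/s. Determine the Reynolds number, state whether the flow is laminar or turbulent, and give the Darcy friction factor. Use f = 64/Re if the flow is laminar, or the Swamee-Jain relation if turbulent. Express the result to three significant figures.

Re ≈ 3.99×10^5; turbulent; f ≈ 0.0333

Re = VD/ν = 2.260·0.0807/4.57×10^-7 = 3.99×10^5
Re > 4000 → turbulent; ε/D = 0.00657
Swamee-Jain: f = 0.03334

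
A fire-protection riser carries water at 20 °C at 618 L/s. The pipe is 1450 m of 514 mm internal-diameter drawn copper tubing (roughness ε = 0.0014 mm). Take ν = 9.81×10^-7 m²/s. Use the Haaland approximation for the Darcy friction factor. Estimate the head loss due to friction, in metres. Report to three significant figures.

V = 4Q/(πD²) = 4·0.618/(π·0.514²) = 2.978 m/s
Re = VD/ν = 2.978·0.514/9.81×10^-7 = 1.56×10^6 → turbulent
ε/D = 0.0014/514 = 2.72×10^-6
Haaland: f = 0.01083
h_f = f(L/D)V²/(2g) = 0.01083·(1450/0.514)·2.978²/(2·9.81) = 13.81 m

h_f ≈ 13.8 m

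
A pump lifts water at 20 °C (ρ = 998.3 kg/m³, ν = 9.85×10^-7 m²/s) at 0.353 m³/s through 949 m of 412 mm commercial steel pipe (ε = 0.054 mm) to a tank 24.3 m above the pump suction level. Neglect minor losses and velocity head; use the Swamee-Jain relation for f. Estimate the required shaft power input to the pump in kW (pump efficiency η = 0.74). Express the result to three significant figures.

P_shaft ≈ 167 kW

V = 4Q/(πD²) = 2.648 m/s; Re = 1.11×10^6; ε/D = 1.31×10^-4; f = 0.01384
h_f = f(L/D)V²/2g = 11.39 m
Total head H = z + h_f = 24.3 + 11.39 = 35.69 m
P_hyd = ρgQH = 998.3·9.81·0.353·35.69 = 123.4 kW
P_shaft = P_hyd/η = 123.4/0.74 = 166.7 kW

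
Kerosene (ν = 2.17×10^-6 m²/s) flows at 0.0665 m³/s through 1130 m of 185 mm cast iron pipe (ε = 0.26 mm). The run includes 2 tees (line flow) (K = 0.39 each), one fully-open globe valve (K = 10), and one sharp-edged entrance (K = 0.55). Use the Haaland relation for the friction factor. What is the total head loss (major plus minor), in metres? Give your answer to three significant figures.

V = 4Q/(πD²) = 2.474 m/s; V²/2g = 0.3119 m
Re = 2.11×10^5, ε/D = 0.00141 → f = 0.02235 (Haaland)
Major: h_f = f(L/D)·V²/2g = 0.02235·6108·0.3119 = 42.59 m
Minor: ΣK = 11.3; h_m = ΣK·V²/2g = 3.534 m
Total H_L = 42.59 + 3.534 = 46.13 m

H_L ≈ 46.1 m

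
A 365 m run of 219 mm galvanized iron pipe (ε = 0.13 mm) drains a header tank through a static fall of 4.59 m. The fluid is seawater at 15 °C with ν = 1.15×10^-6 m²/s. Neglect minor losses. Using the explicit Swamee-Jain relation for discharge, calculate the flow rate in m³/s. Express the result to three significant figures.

Q ≈ 0.0642 m³/s

Swamee-Jain (Type II): Q = -0.965·√(gD⁵h_f/L)·ln[ε/(3.7D) + √(3.17ν²L/(gD³h_f))]
√(gD⁵h_f/L) = √(9.81·0.219⁵·4.59/365) = 0.007883
ε/(3.7D) = 1.60×10^-4; √(3.17ν²L/(gD³h_f)) = 5.69×10^-5
Q = -0.965·0.007883·ln(2.173×10^-4) = 0.06416 m³/s
Check: V = 1.70 m/s, Re = 3.24×10^5, f = 0.01876, h_f = 4.62 m ≈ 4.59 m ✓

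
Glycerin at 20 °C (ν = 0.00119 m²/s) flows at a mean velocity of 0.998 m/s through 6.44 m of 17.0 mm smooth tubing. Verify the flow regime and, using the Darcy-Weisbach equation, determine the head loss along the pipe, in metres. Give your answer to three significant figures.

Re = VD/ν = 0.998·0.01700/0.00119 = 14.3 → laminar (Re < 2300)
f = 64/Re = 4.489
h_f = f(L/D)V²/(2g) = 4.489·(6.44/0.01700)·0.998²/(2·9.81) = 86.33 m

h_f ≈ 86.3 m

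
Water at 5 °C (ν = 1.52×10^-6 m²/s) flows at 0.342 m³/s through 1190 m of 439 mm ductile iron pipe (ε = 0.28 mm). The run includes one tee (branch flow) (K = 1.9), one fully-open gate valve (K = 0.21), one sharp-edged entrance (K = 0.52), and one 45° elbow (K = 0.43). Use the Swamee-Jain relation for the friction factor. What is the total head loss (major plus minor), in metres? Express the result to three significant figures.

H_L ≈ 13.8 m

V = 4Q/(πD²) = 2.259 m/s; V²/2g = 0.2602 m
Re = 6.53×10^5, ε/D = 6.38×10^-4 → f = 0.01840 (Swamee-Jain)
Major: h_f = f(L/D)·V²/2g = 0.01840·2711·0.2602 = 12.98 m
Minor: ΣK = 3.06; h_m = ΣK·V²/2g = 0.7962 m
Total H_L = 12.98 + 0.7962 = 13.77 m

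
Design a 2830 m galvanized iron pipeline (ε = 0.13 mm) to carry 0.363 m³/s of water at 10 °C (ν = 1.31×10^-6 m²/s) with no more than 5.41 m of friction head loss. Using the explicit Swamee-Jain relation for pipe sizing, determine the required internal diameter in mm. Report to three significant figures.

D ≈ 623 mm

Swamee-Jain (Type III): D = 0.66·[ε^1.25·(LQ²/(gh_f))^4.75 + ν·Q^9.4·(L/(gh_f))^5.2]^0.04
LQ²/(gh_f) = 7.026; L/(gh_f) = 53.32
Term 1 = ε^1.25·(…)^4.75 = 0.146; Term 2 = ν·Q^9.4·(…)^5.2 = 0.0913
D = 0.66·(0.146 + 0.0913)^0.04 = 0.6231 m = 623 mm
Check: V = 1.19 m/s, Re = 5.66×10^5, f = 0.01544, h_f = 5.06 m ≈ 5.41 m ✓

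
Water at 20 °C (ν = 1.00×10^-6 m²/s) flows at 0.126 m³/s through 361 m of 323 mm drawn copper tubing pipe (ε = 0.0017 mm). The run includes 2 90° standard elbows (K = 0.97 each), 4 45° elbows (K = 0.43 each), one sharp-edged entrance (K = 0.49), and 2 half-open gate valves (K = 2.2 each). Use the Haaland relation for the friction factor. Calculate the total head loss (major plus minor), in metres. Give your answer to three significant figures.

V = 4Q/(πD²) = 1.538 m/s; V²/2g = 0.1205 m
Re = 4.97×10^5, ε/D = 5.26×10^-6 → f = 0.01314 (Haaland)
Major: h_f = f(L/D)·V²/2g = 0.01314·1118·0.1205 = 1.769 m
Minor: ΣK = 8.55; h_m = ΣK·V²/2g = 1.030 m
Total H_L = 1.769 + 1.030 = 2.800 m

H_L ≈ 2.80 m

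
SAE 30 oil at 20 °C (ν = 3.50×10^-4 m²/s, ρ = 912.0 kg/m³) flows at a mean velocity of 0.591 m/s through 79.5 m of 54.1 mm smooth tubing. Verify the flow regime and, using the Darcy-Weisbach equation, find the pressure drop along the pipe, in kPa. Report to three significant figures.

Δp ≈ 164 kPa

Re = VD/ν = 0.591·0.05410/3.50×10^-4 = 91.4 → laminar (Re < 2300)
f = 64/Re = 0.7006
h_f = f(L/D)V²/(2g) = 0.7006·(79.5/0.05410)·0.591²/(2·9.81) = 18.33 m
Δp = ρg·h_f = 912.0·9.81·18.33 = 164.0 kPa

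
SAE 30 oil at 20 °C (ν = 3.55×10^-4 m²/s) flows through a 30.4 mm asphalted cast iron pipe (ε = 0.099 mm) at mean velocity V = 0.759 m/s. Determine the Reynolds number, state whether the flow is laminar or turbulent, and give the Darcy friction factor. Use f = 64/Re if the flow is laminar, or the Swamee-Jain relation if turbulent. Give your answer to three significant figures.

Re ≈ 65.0; laminar; f = 64/Re ≈ 0.985

Re = VD/ν = 0.7590·0.0304/3.55×10^-4 = 65.0
Re < 2300 → laminar → f = 64/Re = 0.9847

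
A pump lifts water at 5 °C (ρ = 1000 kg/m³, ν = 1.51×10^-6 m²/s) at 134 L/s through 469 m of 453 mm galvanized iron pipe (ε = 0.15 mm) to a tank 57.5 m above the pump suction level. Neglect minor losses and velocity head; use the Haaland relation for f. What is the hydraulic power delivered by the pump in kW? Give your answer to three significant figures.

P_hyd ≈ 76.4 kW

V = 4Q/(πD²) = 0.8314 m/s; Re = 2.49×10^5; ε/D = 3.31×10^-4; f = 0.01730
h_f = f(L/D)V²/2g = 0.6311 m
Total head H = z + h_f = 57.5 + 0.6311 = 58.13 m
P_hyd = ρgQH = 1000·9.81·0.134·58.13 = 76.42 kW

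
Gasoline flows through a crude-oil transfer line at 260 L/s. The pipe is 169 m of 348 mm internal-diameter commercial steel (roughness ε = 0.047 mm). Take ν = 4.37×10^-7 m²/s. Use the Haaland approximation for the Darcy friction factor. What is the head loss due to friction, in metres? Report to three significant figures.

h_f ≈ 2.45 m

V = 4Q/(πD²) = 4·0.260/(π·0.348²) = 2.734 m/s
Re = VD/ν = 2.734·0.348/4.37×10^-7 = 2.18×10^6 → turbulent
ε/D = 0.047/348 = 1.35×10^-4
Haaland: f = 0.01327
h_f = f(L/D)V²/(2g) = 0.01327·(169/0.348)·2.734²/(2·9.81) = 2.454 m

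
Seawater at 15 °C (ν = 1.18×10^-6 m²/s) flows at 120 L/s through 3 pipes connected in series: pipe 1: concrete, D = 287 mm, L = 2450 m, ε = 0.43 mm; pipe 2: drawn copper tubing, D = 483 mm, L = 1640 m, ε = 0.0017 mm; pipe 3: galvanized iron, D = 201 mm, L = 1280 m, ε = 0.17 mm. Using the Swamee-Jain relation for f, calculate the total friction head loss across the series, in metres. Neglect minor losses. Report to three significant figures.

H ≈ 125 m

Pipe 1: V = 1.855 m/s, Re = 4.51×10^5, ε/D = 0.00150, f = 0.02234, h_1 = f(L/D)V²/2g = 33.45 m
Pipe 2: V = 0.6549 m/s, Re = 2.68×10^5, ε/D = 3.52×10^-6, f = 0.01472, h_2 = f(L/D)V²/2g = 1.093 m
Pipe 3: V = 3.782 m/s, Re = 6.44×10^5, ε/D = 8.46×10^-4, f = 0.01950, h_3 = f(L/D)V²/2g = 90.51 m
Series → Q common, losses add: H = Σh = 125.0 m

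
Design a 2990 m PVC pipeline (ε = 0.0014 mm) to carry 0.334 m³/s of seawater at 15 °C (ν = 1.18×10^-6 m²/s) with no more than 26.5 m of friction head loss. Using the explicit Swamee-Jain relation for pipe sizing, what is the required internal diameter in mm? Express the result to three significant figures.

D ≈ 421 mm

Swamee-Jain (Type III): D = 0.66·[ε^1.25·(LQ²/(gh_f))^4.75 + ν·Q^9.4·(L/(gh_f))^5.2]^0.04
LQ²/(gh_f) = 1.283; L/(gh_f) = 11.50
Term 1 = ε^1.25·(…)^4.75 = 1.57×10^-7; Term 2 = ν·Q^9.4·(…)^5.2 = 1.29×10^-5
D = 0.66·(1.57×10^-7 + 1.29×10^-5)^0.04 = 0.4209 m = 421 mm
Check: V = 2.40 m/s, Re = 8.56×10^5, f = 0.01199, h_f = 25.0 m ≈ 26.5 m ✓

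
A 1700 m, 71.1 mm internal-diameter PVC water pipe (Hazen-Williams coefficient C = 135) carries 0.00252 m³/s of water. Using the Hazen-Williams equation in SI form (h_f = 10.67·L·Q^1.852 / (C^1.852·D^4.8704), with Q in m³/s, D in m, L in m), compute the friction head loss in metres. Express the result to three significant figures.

h_f = 10.67·1700·0.00252^1.852 / (135^1.852·0.0711^4.8704) = 12.37 m

h_f ≈ 12.4 m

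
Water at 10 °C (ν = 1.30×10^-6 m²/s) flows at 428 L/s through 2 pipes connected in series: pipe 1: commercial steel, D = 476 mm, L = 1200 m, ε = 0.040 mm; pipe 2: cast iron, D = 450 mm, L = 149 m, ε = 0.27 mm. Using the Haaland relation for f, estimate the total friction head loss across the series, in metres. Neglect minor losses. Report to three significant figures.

Pipe 1: V = 2.405 m/s, Re = 8.81×10^5, ε/D = 8.40×10^-5, f = 0.01324, h_1 = f(L/D)V²/2g = 9.840 m
Pipe 2: V = 2.691 m/s, Re = 9.32×10^5, ε/D = 6.00×10^-4, f = 0.01785, h_2 = f(L/D)V²/2g = 2.182 m
Series → Q common, losses add: H = Σh = 12.02 m

H ≈ 12.0 m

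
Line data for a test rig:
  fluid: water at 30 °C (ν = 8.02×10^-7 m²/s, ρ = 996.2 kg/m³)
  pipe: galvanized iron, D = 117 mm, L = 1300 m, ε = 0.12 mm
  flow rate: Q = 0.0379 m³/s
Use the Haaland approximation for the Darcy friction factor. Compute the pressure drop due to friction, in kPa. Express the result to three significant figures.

Δp ≈ 1400 kPa

V = 4Q/(πD²) = 4·0.0379/(π·0.117²) = 3.525 m/s
Re = VD/ν = 3.525·0.117/8.02×10^-7 = 5.14×10^5 → turbulent
ε/D = 0.12/117 = 0.00103
Haaland: f = 0.02030
h_f = f(L/D)V²/(2g) = 0.02030·(1300/0.117)·3.525²/(2·9.81) = 142.8 m
Δp = ρg·h_f = 996.2·9.81·142.8 = 1396 kPa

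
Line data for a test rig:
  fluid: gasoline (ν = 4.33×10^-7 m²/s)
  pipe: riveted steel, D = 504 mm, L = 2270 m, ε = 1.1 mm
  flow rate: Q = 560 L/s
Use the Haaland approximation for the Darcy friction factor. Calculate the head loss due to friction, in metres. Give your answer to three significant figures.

h_f ≈ 43.5 m

V = 4Q/(πD²) = 4·0.560/(π·0.504²) = 2.807 m/s
Re = VD/ν = 2.807·0.504/4.33×10^-7 = 3.27×10^6 → turbulent
ε/D = 1.1/504 = 0.00218
Haaland: f = 0.02407
h_f = f(L/D)V²/(2g) = 0.02407·(2270/0.504)·2.807²/(2·9.81) = 43.53 m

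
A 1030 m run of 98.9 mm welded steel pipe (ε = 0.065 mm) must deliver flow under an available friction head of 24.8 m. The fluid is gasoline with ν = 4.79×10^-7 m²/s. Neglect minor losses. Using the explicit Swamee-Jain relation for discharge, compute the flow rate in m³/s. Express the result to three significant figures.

Swamee-Jain (Type II): Q = -0.965·√(gD⁵h_f/L)·ln[ε/(3.7D) + √(3.17ν²L/(gD³h_f))]
√(gD⁵h_f/L) = √(9.81·0.0989⁵·24.8/1030) = 0.001495
ε/(3.7D) = 1.78×10^-4; √(3.17ν²L/(gD³h_f)) = 5.64×10^-5
Q = -0.965·0.001495·ln(2.340×10^-4) = 0.01206 m³/s
Check: V = 1.57 m/s, Re = 3.24×10^5, f = 0.01909, h_f = 25.0 m ≈ 24.8 m ✓

Q ≈ 0.0121 m³/s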